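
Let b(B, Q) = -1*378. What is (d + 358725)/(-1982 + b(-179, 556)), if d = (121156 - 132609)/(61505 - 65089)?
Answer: -1285681853/8458240 ≈ -152.00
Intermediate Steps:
b(B, Q) = -378
d = 11453/3584 (d = -11453/(-3584) = -11453*(-1/3584) = 11453/3584 ≈ 3.1956)
(d + 358725)/(-1982 + b(-179, 556)) = (11453/3584 + 358725)/(-1982 - 378) = (1285681853/3584)/(-2360) = (1285681853/3584)*(-1/2360) = -1285681853/8458240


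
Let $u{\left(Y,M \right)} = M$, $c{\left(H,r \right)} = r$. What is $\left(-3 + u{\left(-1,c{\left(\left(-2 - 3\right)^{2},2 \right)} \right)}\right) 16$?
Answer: $-16$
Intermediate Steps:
$\left(-3 + u{\left(-1,c{\left(\left(-2 - 3\right)^{2},2 \right)} \right)}\right) 16 = \left(-3 + 2\right) 16 = \left(-1\right) 16 = -16$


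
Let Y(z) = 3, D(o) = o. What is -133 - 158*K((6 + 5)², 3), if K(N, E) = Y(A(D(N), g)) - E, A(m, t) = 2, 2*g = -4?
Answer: -133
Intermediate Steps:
g = -2 (g = (½)*(-4) = -2)
K(N, E) = 3 - E
-133 - 158*K((6 + 5)², 3) = -133 - 158*(3 - 1*3) = -133 - 158*(3 - 3) = -133 - 158*0 = -133 + 0 = -133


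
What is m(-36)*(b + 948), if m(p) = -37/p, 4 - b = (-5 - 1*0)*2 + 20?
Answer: 5809/6 ≈ 968.17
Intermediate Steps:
b = -6 (b = 4 - ((-5 - 1*0)*2 + 20) = 4 - ((-5 + 0)*2 + 20) = 4 - (-5*2 + 20) = 4 - (-10 + 20) = 4 - 1*10 = 4 - 10 = -6)
m(-36)*(b + 948) = (-37/(-36))*(-6 + 948) = -37*(-1/36)*942 = (37/36)*942 = 5809/6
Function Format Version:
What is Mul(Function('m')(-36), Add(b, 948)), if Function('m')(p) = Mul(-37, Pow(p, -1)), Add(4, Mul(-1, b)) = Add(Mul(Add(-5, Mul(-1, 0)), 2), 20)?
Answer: Rational(5809, 6) ≈ 968.17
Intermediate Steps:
b = -6 (b = Add(4, Mul(-1, Add(Mul(Add(-5, Mul(-1, 0)), 2), 20))) = Add(4, Mul(-1, Add(Mul(Add(-5, 0), 2), 20))) = Add(4, Mul(-1, Add(Mul(-5, 2), 20))) = Add(4, Mul(-1, Add(-10, 20))) = Add(4, Mul(-1, 10)) = Add(4, -10) = -6)
Mul(Function('m')(-36), Add(b, 948)) = Mul(Mul(-37, Pow(-36, -1)), Add(-6, 948)) = Mul(Mul(-37, Rational(-1, 36)), 942) = Mul(Rational(37, 36), 942) = Rational(5809, 6)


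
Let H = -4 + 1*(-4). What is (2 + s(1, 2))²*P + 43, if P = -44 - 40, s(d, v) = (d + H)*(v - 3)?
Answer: -6761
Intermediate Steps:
H = -8 (H = -4 - 4 = -8)
s(d, v) = (-8 + d)*(-3 + v) (s(d, v) = (d - 8)*(v - 3) = (-8 + d)*(-3 + v))
P = -84
(2 + s(1, 2))²*P + 43 = (2 + (24 - 8*2 - 3*1 + 1*2))²*(-84) + 43 = (2 + (24 - 16 - 3 + 2))²*(-84) + 43 = (2 + 7)²*(-84) + 43 = 9²*(-84) + 43 = 81*(-84) + 43 = -6804 + 43 = -6761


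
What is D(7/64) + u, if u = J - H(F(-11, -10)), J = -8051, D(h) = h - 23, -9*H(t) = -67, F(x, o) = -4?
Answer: -4654849/576 ≈ -8081.3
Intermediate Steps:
H(t) = 67/9 (H(t) = -1/9*(-67) = 67/9)
D(h) = -23 + h
u = -72526/9 (u = -8051 - 1*67/9 = -8051 - 67/9 = -72526/9 ≈ -8058.4)
D(7/64) + u = (-23 + 7/64) - 72526/9 = -1465/64 - 72526/9 = -4654849/576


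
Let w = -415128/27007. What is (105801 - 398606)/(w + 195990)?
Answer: -7907784635/5292686802 ≈ -1.4941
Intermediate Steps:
w = -415128/27007 (w = -415128*1/27007 = -415128/27007 ≈ -15.371)
(105801 - 398606)/(w + 195990) = (105801 - 398606)/(-415128/27007 + 195990) = -292805/5292686802/27007 = -292805*27007/5292686802 = -7907784635/5292686802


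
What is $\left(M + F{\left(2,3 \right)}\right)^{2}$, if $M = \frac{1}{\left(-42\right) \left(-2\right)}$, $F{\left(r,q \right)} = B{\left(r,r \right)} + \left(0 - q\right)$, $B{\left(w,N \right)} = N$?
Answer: $\frac{6889}{7056} \approx 0.97633$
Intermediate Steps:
$F{\left(r,q \right)} = r - q$ ($F{\left(r,q \right)} = r + \left(0 - q\right) = r - q$)
$M = \frac{1}{84}$ ($M = \left(- \frac{1}{42}\right) \left(- \frac{1}{2}\right) = \frac{1}{84} \approx 0.011905$)
$\left(M + F{\left(2,3 \right)}\right)^{2} = \left(\frac{1}{84} + \left(2 - 3\right)\right)^{2} = \left(\frac{1}{84} - 1\right)^{2} = \left(- \frac{83}{84}\right)^{2} = \frac{6889}{7056}$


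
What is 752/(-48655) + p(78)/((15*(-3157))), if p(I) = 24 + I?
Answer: -2704918/153603835 ≈ -0.017610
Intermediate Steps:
752/(-48655) + p(78)/((15*(-3157))) = 752/(-48655) + (24 + 78)/((15*(-3157))) = 752*(-1/48655) + 102/(-47355) = -752/48655 + 102*(-1/47355) = -752/48655 - 34/15785 = -2704918/153603835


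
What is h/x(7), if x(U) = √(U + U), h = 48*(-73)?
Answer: -1752*√14/7 ≈ -936.48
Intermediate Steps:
h = -3504
x(U) = √2*√U (x(U) = √(2*U) = √2*√U)
h/x(7) = -3504*√14/14 = -1752*√14/7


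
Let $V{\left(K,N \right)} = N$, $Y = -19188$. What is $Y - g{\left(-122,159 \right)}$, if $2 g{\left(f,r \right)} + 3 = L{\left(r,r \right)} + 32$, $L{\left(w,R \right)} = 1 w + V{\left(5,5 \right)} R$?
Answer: $- \frac{39359}{2} \approx -19680.0$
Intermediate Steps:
$L{\left(w,R \right)} = w + 5 R$ ($L{\left(w,R \right)} = 1 w + 5 R = w + 5 R$)
$g{\left(f,r \right)} = \frac{29}{2} + 3 r$ ($g{\left(f,r \right)} = - \frac{3}{2} + \frac{\left(r + 5 r\right) + 32}{2} = - \frac{3}{2} + \frac{6 r + 32}{2} = - \frac{3}{2} + \frac{32 + 6 r}{2} = - \frac{3}{2} + \left(16 + 3 r\right) = \frac{29}{2} + 3 r$)
$Y - g{\left(-122,159 \right)} = -19188 - \left(\frac{29}{2} + 3 \cdot 159\right) = -19188 - \left(\frac{29}{2} + 477\right) = -19188 - \frac{983}{2} = - \frac{39359}{2}$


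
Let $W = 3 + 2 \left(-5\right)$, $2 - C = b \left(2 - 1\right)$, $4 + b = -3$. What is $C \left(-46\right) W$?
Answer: $2898$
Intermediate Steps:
$b = -7$ ($b = -4 - 3 = -7$)
$C = 9$ ($C = 2 - - 7 \left(2 - 1\right) = 2 - \left(-7\right) 1 = 2 - -7 = 2 + 7 = 9$)
$W = -7$ ($W = 3 - 10 = -7$)
$C \left(-46\right) W = 9 \left(-46\right) \left(-7\right) = \left(-414\right) \left(-7\right) = 2898$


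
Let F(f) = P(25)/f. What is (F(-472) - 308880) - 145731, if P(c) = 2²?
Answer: -53644099/118 ≈ -4.5461e+5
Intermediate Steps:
P(c) = 4
F(f) = 4/f
(F(-472) - 308880) - 145731 = (4/(-472) - 308880) - 145731 = (4*(-1/472) - 308880) - 145731 = (-1/118 - 308880) - 145731 = -36447841/118 - 145731 = -53644099/118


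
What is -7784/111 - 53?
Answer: -13667/111 ≈ -123.13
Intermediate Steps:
-7784/111 - 53 = -13667/111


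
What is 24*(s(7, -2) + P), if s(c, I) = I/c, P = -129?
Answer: -21720/7 ≈ -3102.9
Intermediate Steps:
24*(s(7, -2) + P) = 24*(-2/7 - 129) = 24*(-905/7) = -21720/7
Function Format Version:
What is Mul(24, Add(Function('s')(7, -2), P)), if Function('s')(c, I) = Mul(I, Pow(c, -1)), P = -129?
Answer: Rational(-21720, 7) ≈ -3102.9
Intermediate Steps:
Mul(24, Add(Function('s')(7, -2), P)) = Mul(24, Add(Mul(-2, Pow(7, -1)), -129)) = Mul(24, Add(Mul(-2, Rational(1, 7)), -129)) = Mul(24, Add(Rational(-2, 7), -129)) = Mul(24, Rational(-905, 7)) = Rational(-21720, 7)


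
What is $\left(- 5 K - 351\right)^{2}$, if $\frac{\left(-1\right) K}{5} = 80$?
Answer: $2719201$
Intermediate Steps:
$K = -400$ ($K = \left(-5\right) 80 = -400$)
$\left(- 5 K - 351\right)^{2} = \left(\left(-5\right) \left(-400\right) - 351\right)^{2} = \left(2000 - 351\right)^{2} = 1649^{2} = 2719201$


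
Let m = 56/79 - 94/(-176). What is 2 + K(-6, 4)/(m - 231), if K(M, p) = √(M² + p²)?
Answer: 2 - 13904*√13/1597271 ≈ 1.9686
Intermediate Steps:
m = 8641/6952 (m = 56*(1/79) - 94*(-1/176) = 56/79 + 47/88 = 8641/6952 ≈ 1.2430)
2 + K(-6, 4)/(m - 231) = 2 + √((-6)² + 4²)/(8641/6952 - 231) = 2 + √(36 + 16)/(-1597271/6952) = 2 + √52*(-6952/1597271) = 2 + (2*√13)*(-6952/1597271) = 2 - 13904*√13/1597271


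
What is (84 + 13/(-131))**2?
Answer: 120802081/17161 ≈ 7039.3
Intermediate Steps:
(84 + 13/(-131))**2 = (84 + 13*(-1/131))**2 = (84 - 13/131)**2 = (10991/131)**2 = 120802081/17161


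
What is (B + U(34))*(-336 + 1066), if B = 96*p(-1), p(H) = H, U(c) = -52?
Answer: -108040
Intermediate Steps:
B = -96 (B = 96*(-1) = -96)
(B + U(34))*(-336 + 1066) = (-96 - 52)*(-336 + 1066) = -148*730 = -108040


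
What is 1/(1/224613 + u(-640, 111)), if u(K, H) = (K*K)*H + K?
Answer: 224613/10212021060481 ≈ 2.1995e-8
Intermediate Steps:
u(K, H) = K + H*K² (u(K, H) = K²*H + K = H*K² + K = K + H*K²)
1/(1/224613 + u(-640, 111)) = 1/(1/224613 - 640*(1 + 111*(-640))) = 1/(1/224613 - 640*(1 - 71040)) = 1/(1/224613 - 640*(-71039)) = 1/(1/224613 + 45464960) = 1/(10212021060481/224613) = 224613/10212021060481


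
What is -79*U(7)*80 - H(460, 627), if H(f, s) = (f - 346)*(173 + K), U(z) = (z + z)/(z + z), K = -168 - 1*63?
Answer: 292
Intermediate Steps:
K = -231 (K = -168 - 63 = -231)
U(z) = 1 (U(z) = (2*z)/((2*z)) = (2*z)*(1/(2*z)) = 1)
H(f, s) = 20068 - 58*f (H(f, s) = (f - 346)*(173 - 231) = (-346 + f)*(-58) = 20068 - 58*f)
-79*U(7)*80 - H(460, 627) = -79*1*80 - (20068 - 58*460) = -79*80 - (20068 - 26680) = -6320 - 1*(-6612) = -6320 + 6612 = 292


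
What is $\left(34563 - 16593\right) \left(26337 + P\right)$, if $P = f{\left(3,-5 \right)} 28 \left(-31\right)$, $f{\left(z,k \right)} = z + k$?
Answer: $504471810$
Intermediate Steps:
$f{\left(z,k \right)} = k + z$
$P = 1736$ ($P = \left(-5 + 3\right) 28 \left(-31\right) = \left(-2\right) 28 \left(-31\right) = \left(-56\right) \left(-31\right) = 1736$)
$\left(34563 - 16593\right) \left(26337 + P\right) = \left(34563 - 16593\right) \left(26337 + 1736\right) = 17970 \cdot 28073 = 504471810$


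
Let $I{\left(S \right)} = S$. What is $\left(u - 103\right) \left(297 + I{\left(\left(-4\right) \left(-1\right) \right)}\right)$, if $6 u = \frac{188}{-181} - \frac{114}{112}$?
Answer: $- \frac{270250399}{8688} \approx -31106.0$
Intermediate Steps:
$u = - \frac{20845}{60816}$ ($u = \frac{\frac{188}{-181} - \frac{114}{112}}{6} = \frac{188 \left(- \frac{1}{181}\right) - \frac{57}{56}}{6} = \frac{- \frac{188}{181} - \frac{57}{56}}{6} = \frac{1}{6} \left(- \frac{20845}{10136}\right) = - \frac{20845}{60816} \approx -0.34276$)
$\left(u - 103\right) \left(297 + I{\left(\left(-4\right) \left(-1\right) \right)}\right) = \left(- \frac{20845}{60816} - 103\right) \left(297 - -4\right) = - \frac{6284893 \left(297 + 4\right)}{60816} = \left(- \frac{6284893}{60816}\right) 301 = - \frac{270250399}{8688}$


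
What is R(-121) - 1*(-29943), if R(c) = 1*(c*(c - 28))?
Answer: 47972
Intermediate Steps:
R(c) = c*(-28 + c) (R(c) = 1*(c*(-28 + c)) = c*(-28 + c))
R(-121) - 1*(-29943) = -121*(-28 - 121) - 1*(-29943) = -121*(-149) + 29943 = 18029 + 29943 = 47972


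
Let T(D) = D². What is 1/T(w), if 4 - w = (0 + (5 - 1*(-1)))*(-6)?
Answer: 1/1600 ≈ 0.00062500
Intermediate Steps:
w = 40 (w = 4 - (0 + (5 - 1*(-1)))*(-6) = 4 - (0 + (5 + 1))*(-6) = 4 - (0 + 6)*(-6) = 4 - 6*(-6) = 4 - 1*(-36) = 4 + 36 = 40)
1/T(w) = 1/(40²) = 1/1600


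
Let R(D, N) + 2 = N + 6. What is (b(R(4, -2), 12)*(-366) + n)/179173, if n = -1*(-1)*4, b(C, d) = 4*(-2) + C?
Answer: 2200/179173 ≈ 0.012279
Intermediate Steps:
R(D, N) = 4 + N (R(D, N) = -2 + (N + 6) = -2 + (6 + N) = 4 + N)
b(C, d) = -8 + C
n = 4 (n = 1*4 = 4)
(b(R(4, -2), 12)*(-366) + n)/179173 = ((-8 + (4 - 2))*(-366) + 4)/179173 = ((-8 + 2)*(-366) + 4)*(1/179173) = (-6*(-366) + 4)*(1/179173) = (2196 + 4)*(1/179173) = 2200*(1/179173) = 2200/179173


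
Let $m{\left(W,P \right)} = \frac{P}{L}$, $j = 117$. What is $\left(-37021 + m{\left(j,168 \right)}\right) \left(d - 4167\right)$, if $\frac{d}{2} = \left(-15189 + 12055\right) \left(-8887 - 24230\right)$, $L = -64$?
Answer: $- \frac{61480895276721}{8} \approx -7.6851 \cdot 10^{12}$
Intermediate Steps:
$m{\left(W,P \right)} = - \frac{P}{64}$ ($m{\left(W,P \right)} = \frac{P}{-64} = P \left(- \frac{1}{64}\right) = - \frac{P}{64}$)
$d = 207577356$ ($d = 2 \left(-15189 + 12055\right) \left(-8887 - 24230\right) = 2 \left(\left(-3134\right) \left(-33117\right)\right) = 2 \cdot 103788678 = 207577356$)
$\left(-37021 + m{\left(j,168 \right)}\right) \left(d - 4167\right) = \left(-37021 - \frac{21}{8}\right) \left(207577356 - 4167\right) = \left(-37021 - \frac{21}{8}\right) 207573189 = \left(- \frac{296189}{8}\right) 207573189 = - \frac{61480895276721}{8}$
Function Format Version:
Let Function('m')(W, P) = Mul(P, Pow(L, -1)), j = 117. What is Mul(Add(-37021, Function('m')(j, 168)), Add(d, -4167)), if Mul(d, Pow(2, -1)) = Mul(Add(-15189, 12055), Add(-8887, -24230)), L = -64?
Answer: Rational(-61480895276721, 8) ≈ -7.6851e+12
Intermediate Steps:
Function('m')(W, P) = Mul(Rational(-1, 64), P) (Function('m')(W, P) = Mul(P, Pow(-64, -1)) = Mul(P, Rational(-1, 64)) = Mul(Rational(-1, 64), P))
d = 207577356 (d = Mul(2, Mul(Add(-15189, 12055), Add(-8887, -24230))) = Mul(2, Mul(-3134, -33117)) = Mul(2, 103788678) = 207577356)
Mul(Add(-37021, Function('m')(j, 168)), Add(d, -4167)) = Mul(Add(-37021, Mul(Rational(-1, 64), 168)), Add(207577356, -4167)) = Mul(Add(-37021, Rational(-21, 8)), 207573189) = Mul(Rational(-296189, 8), 207573189) = Rational(-61480895276721, 8)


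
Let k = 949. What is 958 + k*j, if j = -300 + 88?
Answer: -200230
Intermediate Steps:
j = -212
958 + k*j = 958 + 949*(-212) = 958 - 201188 = -200230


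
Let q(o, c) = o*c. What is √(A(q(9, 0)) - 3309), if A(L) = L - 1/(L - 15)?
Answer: I*√744510/15 ≈ 57.523*I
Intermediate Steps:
q(o, c) = c*o
A(L) = L - 1/(-15 + L)
√(A(q(9, 0)) - 3309) = √((-1 + (0*9)² - 0*9)/(-15 + 0*9) - 3309) = √((-1 + 0² - 15*0)/(-15 + 0) - 3309) = √((-1 + 0 + 0)/(-15) - 3309) = √(-1/15*(-1) - 3309) = √(1/15 - 3309) = √(-49634/15) = I*√744510/15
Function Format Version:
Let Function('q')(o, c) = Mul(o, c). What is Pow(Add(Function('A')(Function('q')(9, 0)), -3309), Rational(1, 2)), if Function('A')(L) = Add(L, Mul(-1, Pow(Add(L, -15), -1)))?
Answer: Mul(Rational(1, 15), I, Pow(744510, Rational(1, 2))) ≈ Mul(57.523, I)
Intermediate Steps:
Function('q')(o, c) = Mul(c, o)
Function('A')(L) = Add(L, Mul(-1, Pow(Add(-15, L), -1)))
Pow(Add(Function('A')(Function('q')(9, 0)), -3309), Rational(1, 2)) = Pow(Add(Mul(Pow(Add(-15, Mul(0, 9)), -1), Add(-1, Pow(Mul(0, 9), 2), Mul(-15, Mul(0, 9)))), -3309), Rational(1, 2)) = Pow(Add(Mul(Pow(Add(-15, 0), -1), Add(-1, Pow(0, 2), Mul(-15, 0))), -3309), Rational(1, 2)) = Pow(Add(Mul(Pow(-15, -1), Add(-1, 0, 0)), -3309), Rational(1, 2)) = Pow(Add(Mul(Rational(-1, 15), -1), -3309), Rational(1, 2)) = Pow(Add(Rational(1, 15), -3309), Rational(1, 2)) = Pow(Rational(-49634, 15), Rational(1, 2)) = Mul(Rational(1, 15), I, Pow(744510, Rational(1, 2)))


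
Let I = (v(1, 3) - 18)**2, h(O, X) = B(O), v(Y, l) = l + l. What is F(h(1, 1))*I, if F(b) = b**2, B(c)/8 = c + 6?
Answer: 451584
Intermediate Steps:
B(c) = 48 + 8*c (B(c) = 8*(c + 6) = 8*(6 + c) = 48 + 8*c)
v(Y, l) = 2*l
h(O, X) = 48 + 8*O
I = 144 (I = (2*3 - 18)**2 = (6 - 18)**2 = (-12)**2 = 144)
F(h(1, 1))*I = (48 + 8*1)**2*144 = (48 + 8)**2*144 = 56**2*144 = 3136*144 = 451584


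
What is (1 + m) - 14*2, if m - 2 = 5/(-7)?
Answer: -180/7 ≈ -25.714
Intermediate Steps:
m = 9/7 (m = 2 + 5/(-7) = 2 + 5*(-⅐) = 2 - 5/7 = 9/7 ≈ 1.2857)
(1 + m) - 14*2 = (1 + 9/7) - 14*2 = 16/7 - 28 = -180/7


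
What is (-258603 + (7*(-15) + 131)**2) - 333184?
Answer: -591111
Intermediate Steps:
(-258603 + (7*(-15) + 131)**2) - 333184 = (-258603 + (-105 + 131)**2) - 333184 = (-258603 + 26**2) - 333184 = (-258603 + 676) - 333184 = -257927 - 333184 = -591111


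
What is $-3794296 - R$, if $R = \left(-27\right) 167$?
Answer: $-3789787$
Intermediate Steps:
$R = -4509$
$-3794296 - R = -3794296 - -4509 = -3794296 + 4509 = -3789787$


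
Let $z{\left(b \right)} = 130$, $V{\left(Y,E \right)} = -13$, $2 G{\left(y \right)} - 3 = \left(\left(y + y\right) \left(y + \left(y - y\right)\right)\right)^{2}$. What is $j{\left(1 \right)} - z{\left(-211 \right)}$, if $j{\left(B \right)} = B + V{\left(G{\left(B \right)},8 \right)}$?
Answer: $-142$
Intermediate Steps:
$G{\left(y \right)} = \frac{3}{2} + 2 y^{4}$ ($G{\left(y \right)} = \frac{3}{2} + \frac{\left(\left(y + y\right) \left(y + \left(y - y\right)\right)\right)^{2}}{2} = \frac{3}{2} + \frac{\left(2 y \left(y + 0\right)\right)^{2}}{2} = \frac{3}{2} + \frac{\left(2 y y\right)^{2}}{2} = \frac{3}{2} + \frac{\left(2 y^{2}\right)^{2}}{2} = \frac{3}{2} + \frac{4 y^{4}}{2} = \frac{3}{2} + 2 y^{4}$)
$j{\left(B \right)} = -13 + B$ ($j{\left(B \right)} = B - 13 = -13 + B$)
$j{\left(1 \right)} - z{\left(-211 \right)} = \left(-13 + 1\right) - 130 = -12 - 130 = -142$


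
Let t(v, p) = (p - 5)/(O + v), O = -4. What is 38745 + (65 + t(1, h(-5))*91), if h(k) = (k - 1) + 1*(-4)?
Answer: 39265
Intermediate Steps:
h(k) = -5 + k (h(k) = (-1 + k) - 4 = -5 + k)
t(v, p) = (-5 + p)/(-4 + v) (t(v, p) = (p - 5)/(-4 + v) = (-5 + p)/(-4 + v))
38745 + (65 + t(1, h(-5))*91) = 38745 + (65 + ((-5 + (-5 - 5))/(-4 + 1))*91) = 38745 + (65 + ((-5 - 10)/(-3))*91) = 38745 + (65 - 1/3*(-15)*91) = 38745 + (65 + 5*91) = 38745 + (65 + 455) = 38745 + 520 = 39265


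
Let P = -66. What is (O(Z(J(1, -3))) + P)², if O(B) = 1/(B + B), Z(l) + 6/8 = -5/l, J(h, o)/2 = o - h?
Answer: 4900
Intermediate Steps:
J(h, o) = -2*h + 2*o (J(h, o) = 2*(o - h) = -2*h + 2*o)
Z(l) = -¾ - 5/l
O(B) = 1/(2*B)
(O(Z(J(1, -3))) + P)² = (1/(2*(-¾ - 5/(-2*1 + 2*(-3)))) - 66)² = (1/(2*(-¾ - 5/(-2 - 6))) - 66)² = (1/(2*(-¾ - 5/(-8))) - 66)² = (1/(2*(-¾ - 5*(-⅛))) - 66)² = (1/(2*(-¾ + 5/8)) - 66)² = (1/(2*(-⅛)) - 66)² = ((½)*(-8) - 66)² = (-4 - 66)² = (-70)² = 4900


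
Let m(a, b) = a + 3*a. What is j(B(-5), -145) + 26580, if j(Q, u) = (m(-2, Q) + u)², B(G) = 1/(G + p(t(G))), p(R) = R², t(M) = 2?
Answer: 49989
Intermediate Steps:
m(a, b) = 4*a
B(G) = 1/(4 + G) (B(G) = 1/(G + 2²) = 1/(G + 4) = 1/(4 + G))
j(Q, u) = (-8 + u)² (j(Q, u) = (4*(-2) + u)² = (-8 + u)²)
j(B(-5), -145) + 26580 = (-8 - 145)² + 26580 = (-153)² + 26580 = 23409 + 26580 = 49989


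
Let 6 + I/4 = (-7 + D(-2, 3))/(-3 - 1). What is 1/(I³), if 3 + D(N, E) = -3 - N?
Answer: -1/2197 ≈ -0.00045517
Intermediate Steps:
D(N, E) = -6 - N (D(N, E) = -3 + (-3 - N) = -6 - N)
I = -13 (I = -24 + 4*((-7 + (-6 - 1*(-2)))/(-3 - 1)) = -24 + 4*((-7 + (-6 + 2))/(-4)) = -24 + 4*((-7 - 4)*(-¼)) = -24 + 4*(-11*(-¼)) = -24 + 4*(11/4) = -24 + 11 = -13)
1/(I³) = 1/((-13)³) = 1/(-2197) = -1/2197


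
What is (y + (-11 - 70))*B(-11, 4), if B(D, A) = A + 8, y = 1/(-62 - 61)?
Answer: -39856/41 ≈ -972.10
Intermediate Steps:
y = -1/123 (y = 1/(-123) = -1/123 ≈ -0.0081301)
B(D, A) = 8 + A
(y + (-11 - 70))*B(-11, 4) = (-1/123 + (-11 - 70))*(8 + 4) = (-1/123 - 81)*12 = -9964/123*12 = -39856/41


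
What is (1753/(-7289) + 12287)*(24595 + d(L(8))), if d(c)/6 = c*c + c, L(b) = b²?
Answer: 4438056105450/7289 ≈ 6.0887e+8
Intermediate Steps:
d(c) = 6*c + 6*c² (d(c) = 6*(c*c + c) = 6*(c² + c) = 6*(c + c²) = 6*c + 6*c²)
(1753/(-7289) + 12287)*(24595 + d(L(8))) = (1753/(-7289) + 12287)*(24595 + 6*8²*(1 + 8²)) = (1753*(-1/7289) + 12287)*(24595 + 6*64*(1 + 64)) = (-1753/7289 + 12287)*(24595 + 6*64*65) = 89558190*(24595 + 24960)/7289 = (89558190/7289)*49555 = 4438056105450/7289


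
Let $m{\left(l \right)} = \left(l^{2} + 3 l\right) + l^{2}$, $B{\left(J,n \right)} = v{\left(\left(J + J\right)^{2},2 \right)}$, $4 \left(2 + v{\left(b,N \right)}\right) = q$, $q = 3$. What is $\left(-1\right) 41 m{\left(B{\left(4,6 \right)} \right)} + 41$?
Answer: $\frac{533}{8} \approx 66.625$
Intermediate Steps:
$v{\left(b,N \right)} = - \frac{5}{4}$ ($v{\left(b,N \right)} = -2 + \frac{1}{4} \cdot 3 = -2 + \frac{3}{4} = - \frac{5}{4}$)
$B{\left(J,n \right)} = - \frac{5}{4}$
$m{\left(l \right)} = 2 l^{2} + 3 l$
$\left(-1\right) 41 m{\left(B{\left(4,6 \right)} \right)} + 41 = \left(-1\right) 41 \left(- \frac{5 \left(3 + 2 \left(- \frac{5}{4}\right)\right)}{4}\right) + 41 = - 41 \left(- \frac{5 \left(3 - \frac{5}{2}\right)}{4}\right) + 41 = - 41 \left(\left(- \frac{5}{4}\right) \frac{1}{2}\right) + 41 = \left(-41\right) \left(- \frac{5}{8}\right) + 41 = \frac{205}{8} + 41 = \frac{533}{8}$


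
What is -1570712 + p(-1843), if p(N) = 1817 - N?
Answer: -1567052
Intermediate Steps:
-1570712 + p(-1843) = -1570712 + (1817 - 1*(-1843)) = -1570712 + (1817 + 1843) = -1570712 + 3660 = -1567052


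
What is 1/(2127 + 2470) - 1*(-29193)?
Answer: 134200222/4597 ≈ 29193.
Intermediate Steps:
1/(2127 + 2470) - 1*(-29193) = 1/4597 + 29193 = 134200222/4597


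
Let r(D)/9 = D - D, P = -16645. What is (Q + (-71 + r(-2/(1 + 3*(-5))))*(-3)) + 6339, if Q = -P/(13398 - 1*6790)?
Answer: 43312261/6608 ≈ 6554.5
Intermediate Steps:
r(D) = 0 (r(D) = 9*(D - D) = 9*0 = 0)
Q = 16645/6608 (Q = -(-16645)/(13398 - 1*6790) = -(-16645)/(13398 - 6790) = -(-16645)/6608 = -1*(-16645/6608) = 16645/6608 ≈ 2.5189)
(Q + (-71 + r(-2/(1 + 3*(-5))))*(-3)) + 6339 = (16645/6608 + (-71 + 0)*(-3)) + 6339 = (16645/6608 - 71*(-3)) + 6339 = (16645/6608 + 213) + 6339 = 1424149/6608 + 6339 = 43312261/6608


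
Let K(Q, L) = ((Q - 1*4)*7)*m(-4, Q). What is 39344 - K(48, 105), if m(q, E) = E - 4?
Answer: 25792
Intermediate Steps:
m(q, E) = -4 + E
K(Q, L) = (-28 + 7*Q)*(-4 + Q) (K(Q, L) = ((Q - 1*4)*7)*(-4 + Q) = ((Q - 4)*7)*(-4 + Q) = ((-4 + Q)*7)*(-4 + Q) = (-28 + 7*Q)*(-4 + Q))
39344 - K(48, 105) = 39344 - 7*(-4 + 48)**2 = 39344 - 7*44**2 = 39344 - 7*1936 = 39344 - 1*13552 = 39344 - 13552 = 25792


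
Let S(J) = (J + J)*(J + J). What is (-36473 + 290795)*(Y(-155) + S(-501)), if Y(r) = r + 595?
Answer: 255452206968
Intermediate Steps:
Y(r) = 595 + r
S(J) = 4*J**2 (S(J) = (2*J)*(2*J) = 4*J**2)
(-36473 + 290795)*(Y(-155) + S(-501)) = (-36473 + 290795)*((595 - 155) + 4*(-501)**2) = 254322*(440 + 4*251001) = 254322*(440 + 1004004) = 254322*1004444 = 255452206968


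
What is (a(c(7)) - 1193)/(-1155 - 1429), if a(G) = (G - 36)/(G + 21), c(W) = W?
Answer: 33433/72352 ≈ 0.46209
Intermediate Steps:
a(G) = (-36 + G)/(21 + G)
(a(c(7)) - 1193)/(-1155 - 1429) = ((-36 + 7)/(21 + 7) - 1193)/(-1155 - 1429) = (-29/28 - 1193)/(-2584) = ((1/28)*(-29) - 1193)*(-1/2584) = (-29/28 - 1193)*(-1/2584) = -33433/28*(-1/2584) = 33433/72352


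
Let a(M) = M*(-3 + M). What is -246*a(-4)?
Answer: -6888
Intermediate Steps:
-246*a(-4) = -(-984)*(-3 - 4) = -(-984)*(-7) = -246*28 = -6888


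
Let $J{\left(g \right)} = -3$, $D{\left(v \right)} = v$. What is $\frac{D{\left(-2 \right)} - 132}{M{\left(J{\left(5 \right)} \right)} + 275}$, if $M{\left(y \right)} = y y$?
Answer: $- \frac{67}{142} \approx -0.47183$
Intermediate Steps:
$M{\left(y \right)} = y^{2}$
$\frac{D{\left(-2 \right)} - 132}{M{\left(J{\left(5 \right)} \right)} + 275} = \frac{-2 - 132}{\left(-3\right)^{2} + 275} = \frac{-2 + \left(-160 + 28\right)}{9 + 275} = \frac{-2 - 132}{284} = \left(-134\right) \frac{1}{284} = - \frac{67}{142}$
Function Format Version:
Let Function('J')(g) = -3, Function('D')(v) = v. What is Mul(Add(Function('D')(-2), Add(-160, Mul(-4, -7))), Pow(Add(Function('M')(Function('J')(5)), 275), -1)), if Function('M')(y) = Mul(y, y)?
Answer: Rational(-67, 142) ≈ -0.47183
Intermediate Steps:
Function('M')(y) = Pow(y, 2)
Mul(Add(Function('D')(-2), Add(-160, Mul(-4, -7))), Pow(Add(Function('M')(Function('J')(5)), 275), -1)) = Mul(Add(-2, Add(-160, Mul(-4, -7))), Pow(Add(Pow(-3, 2), 275), -1)) = Mul(Add(-2, Add(-160, 28)), Pow(Add(9, 275), -1)) = Mul(Add(-2, -132), Pow(284, -1)) = Mul(-134, Rational(1, 284)) = Rational(-67, 142)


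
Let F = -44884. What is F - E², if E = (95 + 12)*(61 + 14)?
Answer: -64445509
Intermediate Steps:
E = 8025 (E = 107*75 = 8025)
F - E² = -44884 - 1*8025² = -44884 - 1*64400625 = -44884 - 64400625 = -64445509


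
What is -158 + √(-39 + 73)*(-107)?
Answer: -158 - 107*√34 ≈ -781.91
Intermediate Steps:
-158 + √(-39 + 73)*(-107) = -158 + √34*(-107) = -158 - 107*√34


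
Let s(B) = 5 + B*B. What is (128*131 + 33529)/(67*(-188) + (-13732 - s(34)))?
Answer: -50297/27489 ≈ -1.8297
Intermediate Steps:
s(B) = 5 + B²
(128*131 + 33529)/(67*(-188) + (-13732 - s(34))) = (128*131 + 33529)/(67*(-188) + (-13732 - (5 + 34²))) = (16768 + 33529)/(-12596 + (-13732 - (5 + 1156))) = 50297/(-12596 + (-13732 - 1*1161)) = 50297/(-12596 + (-13732 - 1161)) = 50297/(-12596 - 14893) = 50297/(-27489) = 50297*(-1/27489) = -50297/27489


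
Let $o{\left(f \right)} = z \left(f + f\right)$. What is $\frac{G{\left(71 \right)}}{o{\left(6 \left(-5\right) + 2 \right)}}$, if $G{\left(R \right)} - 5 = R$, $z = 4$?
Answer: $- \frac{19}{56} \approx -0.33929$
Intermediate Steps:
$G{\left(R \right)} = 5 + R$
$o{\left(f \right)} = 8 f$ ($o{\left(f \right)} = 4 \left(f + f\right) = 4 \cdot 2 f = 8 f$)
$\frac{G{\left(71 \right)}}{o{\left(6 \left(-5\right) + 2 \right)}} = \frac{5 + 71}{8 \left(6 \left(-5\right) + 2\right)} = \frac{76}{8 \left(-30 + 2\right)} = \frac{76}{8 \left(-28\right)} = \frac{76}{-224} = 76 \left(- \frac{1}{224}\right) = - \frac{19}{56}$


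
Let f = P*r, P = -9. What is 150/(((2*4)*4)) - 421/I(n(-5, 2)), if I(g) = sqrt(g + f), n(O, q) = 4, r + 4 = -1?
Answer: -6211/112 ≈ -55.455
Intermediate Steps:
r = -5 (r = -4 - 1 = -5)
f = 45 (f = -9*(-5) = 45)
I(g) = sqrt(45 + g) (I(g) = sqrt(g + 45) = sqrt(45 + g))
150/(((2*4)*4)) - 421/I(n(-5, 2)) = 150/(((2*4)*4)) - 421/sqrt(45 + 4) = 150/((8*4)) - 421/(sqrt(49)) = 150/32 - 421/7 = 150*(1/32) - 421*1/7 = 75/16 - 421/7 = -6211/112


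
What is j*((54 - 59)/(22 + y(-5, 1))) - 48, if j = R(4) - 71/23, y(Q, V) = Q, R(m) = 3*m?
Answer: -19793/391 ≈ -50.621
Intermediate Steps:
j = 205/23 (j = 3*4 - 71/23 = 12 - 71/23 = 205/23 ≈ 8.9130)
j*((54 - 59)/(22 + y(-5, 1))) - 48 = 205*((54 - 59)/(22 - 5))/23 - 48 = 205*(-5/17)/23 - 48 = 205*(-5*1/17)/23 - 48 = (205/23)*(-5/17) - 48 = -1025/391 - 48 = -19793/391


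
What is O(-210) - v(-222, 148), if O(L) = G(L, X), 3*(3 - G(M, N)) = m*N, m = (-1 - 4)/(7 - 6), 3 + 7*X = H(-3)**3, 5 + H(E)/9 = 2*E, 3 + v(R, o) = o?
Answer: -1618164/7 ≈ -2.3117e+5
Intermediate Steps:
v(R, o) = -3 + o
H(E) = -45 + 18*E (H(E) = -45 + 9*(2*E) = -45 + 18*E)
X = -970302/7 (X = -3/7 + (-45 + 18*(-3))**3/7 = -3/7 + (-45 - 54)**3/7 = -3/7 + (1/7)*(-99)**3 = -3/7 + (1/7)*(-970299) = -3/7 - 970299/7 = -970302/7 ≈ -1.3861e+5)
m = -5 (m = -5/1 = -5*1 = -5)
G(M, N) = 3 + 5*N/3 (G(M, N) = 3 - (-5)*N/3 = 3 + 5*N/3)
O(L) = -1617149/7 (O(L) = 3 + (5/3)*(-970302/7) = 3 - 1617170/7 = -1617149/7)
O(-210) - v(-222, 148) = -1617149/7 - (-3 + 148) = -1617149/7 - 1*145 = -1617149/7 - 145 = -1618164/7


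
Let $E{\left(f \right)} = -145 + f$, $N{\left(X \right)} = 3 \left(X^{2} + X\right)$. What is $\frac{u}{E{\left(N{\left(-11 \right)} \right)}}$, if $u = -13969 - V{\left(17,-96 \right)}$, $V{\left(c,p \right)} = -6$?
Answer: $- \frac{13963}{185} \approx -75.476$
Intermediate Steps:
$N{\left(X \right)} = 3 X + 3 X^{2}$ ($N{\left(X \right)} = 3 \left(X + X^{2}\right) = 3 X + 3 X^{2}$)
$u = -13963$ ($u = -13969 - -6 = -13969 + 6 = -13963$)
$\frac{u}{E{\left(N{\left(-11 \right)} \right)}} = - \frac{13963}{-145 + 3 \left(-11\right) \left(1 - 11\right)} = - \frac{13963}{-145 + 3 \left(-11\right) \left(-10\right)} = - \frac{13963}{-145 + 330} = - \frac{13963}{185}$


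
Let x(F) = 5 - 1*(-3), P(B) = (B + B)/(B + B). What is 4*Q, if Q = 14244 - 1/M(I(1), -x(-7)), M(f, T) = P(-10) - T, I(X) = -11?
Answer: 512780/9 ≈ 56976.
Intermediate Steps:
P(B) = 1 (P(B) = (2*B)/((2*B)) = (2*B)*(1/(2*B)) = 1)
x(F) = 8 (x(F) = 5 + 3 = 8)
M(f, T) = 1 - T
Q = 128195/9 (Q = 14244 - 1/(1 - (-1)*8) = 14244 - 1/(1 - 1*(-8)) = 14244 - 1/(1 + 8) = 14244 - 1/9 = 14244 - 1*⅑ = 14244 - ⅑ = 128195/9 ≈ 14244.)
4*Q = 4*(128195/9) = 512780/9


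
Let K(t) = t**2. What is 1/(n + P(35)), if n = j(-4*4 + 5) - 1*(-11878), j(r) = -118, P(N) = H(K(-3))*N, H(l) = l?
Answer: 1/12075 ≈ 8.2816e-5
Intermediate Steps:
P(N) = 9*N (P(N) = (-3)**2*N = 9*N)
n = 11760 (n = -118 - 1*(-11878) = -118 + 11878 = 11760)
1/(n + P(35)) = 1/(11760 + 9*35) = 1/(11760 + 315) = 1/12075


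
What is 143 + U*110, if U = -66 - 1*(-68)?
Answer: 363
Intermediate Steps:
U = 2 (U = -66 + 68 = 2)
143 + U*110 = 143 + 2*110 = 143 + 220 = 363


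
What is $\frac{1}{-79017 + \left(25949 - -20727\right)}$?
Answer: $- \frac{1}{32341} \approx -3.092 \cdot 10^{-5}$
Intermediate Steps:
$\frac{1}{-79017 + \left(25949 - -20727\right)} = \frac{1}{-79017 + \left(25949 + 20727\right)} = \frac{1}{-79017 + 46676} = \frac{1}{-32341} = - \frac{1}{32341}$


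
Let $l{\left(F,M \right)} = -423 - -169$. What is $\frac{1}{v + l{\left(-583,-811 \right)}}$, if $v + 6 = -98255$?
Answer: $- \frac{1}{98515} \approx -1.0151 \cdot 10^{-5}$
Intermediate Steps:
$v = -98261$ ($v = -6 - 98255 = -98261$)
$l{\left(F,M \right)} = -254$ ($l{\left(F,M \right)} = -423 + 169 = -254$)
$\frac{1}{v + l{\left(-583,-811 \right)}} = \frac{1}{-98261 - 254} = \frac{1}{-98515} = - \frac{1}{98515}$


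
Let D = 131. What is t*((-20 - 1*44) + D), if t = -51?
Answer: -3417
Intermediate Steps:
t*((-20 - 1*44) + D) = -51*((-20 - 1*44) + 131) = -51*((-20 - 44) + 131) = -51*(-64 + 131) = -51*67 = -3417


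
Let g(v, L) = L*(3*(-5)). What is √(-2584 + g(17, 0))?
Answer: 2*I*√646 ≈ 50.833*I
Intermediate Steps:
g(v, L) = -15*L (g(v, L) = L*(-15) = -15*L)
√(-2584 + g(17, 0)) = √(-2584 - 15*0) = √(-2584 + 0) = √(-2584) = 2*I*√646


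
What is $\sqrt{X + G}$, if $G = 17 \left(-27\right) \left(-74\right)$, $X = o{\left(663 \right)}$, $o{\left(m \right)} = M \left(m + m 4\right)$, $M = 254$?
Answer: $2 \sqrt{218994} \approx 935.94$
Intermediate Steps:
$o{\left(m \right)} = 1270 m$ ($o{\left(m \right)} = 254 \left(m + m 4\right) = 254 \left(m + 4 m\right) = 254 \cdot 5 m = 1270 m$)
$X = 842010$ ($X = 1270 \cdot 663 = 842010$)
$G = 33966$ ($G = \left(-459\right) \left(-74\right) = 33966$)
$\sqrt{X + G} = \sqrt{842010 + 33966} = \sqrt{875976} = 2 \sqrt{218994}$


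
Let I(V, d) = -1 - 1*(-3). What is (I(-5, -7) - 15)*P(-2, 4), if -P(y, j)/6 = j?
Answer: 312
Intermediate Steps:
I(V, d) = 2 (I(V, d) = -1 + 3 = 2)
P(y, j) = -6*j
(I(-5, -7) - 15)*P(-2, 4) = (2 - 15)*(-6*4) = -13*(-24) = 312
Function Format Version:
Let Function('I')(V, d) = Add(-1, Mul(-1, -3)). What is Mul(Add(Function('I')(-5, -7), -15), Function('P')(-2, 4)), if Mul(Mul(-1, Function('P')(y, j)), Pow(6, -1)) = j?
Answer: 312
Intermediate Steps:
Function('I')(V, d) = 2 (Function('I')(V, d) = Add(-1, 3) = 2)
Function('P')(y, j) = Mul(-6, j)
Mul(Add(Function('I')(-5, -7), -15), Function('P')(-2, 4)) = Mul(Add(2, -15), Mul(-6, 4)) = Mul(-13, -24) = 312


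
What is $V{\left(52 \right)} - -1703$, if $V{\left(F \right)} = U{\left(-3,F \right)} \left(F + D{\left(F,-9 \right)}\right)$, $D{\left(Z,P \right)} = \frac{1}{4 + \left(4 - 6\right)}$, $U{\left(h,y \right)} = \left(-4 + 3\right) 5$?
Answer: $\frac{2881}{2} \approx 1440.5$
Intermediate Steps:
$U{\left(h,y \right)} = -5$ ($U{\left(h,y \right)} = \left(-1\right) 5 = -5$)
$D{\left(Z,P \right)} = \frac{1}{2}$ ($D{\left(Z,P \right)} = \frac{1}{4 + \left(4 - 6\right)} = \frac{1}{4 - 2} = \frac{1}{2}$)
$V{\left(F \right)} = - \frac{5}{2} - 5 F$ ($V{\left(F \right)} = - 5 \left(F + \frac{1}{2}\right) = - 5 \left(\frac{1}{2} + F\right) = - \frac{5}{2} - 5 F$)
$V{\left(52 \right)} - -1703 = \left(- \frac{5}{2} - 260\right) - -1703 = \left(- \frac{5}{2} - 260\right) + 1703 = - \frac{525}{2} + 1703 = \frac{2881}{2}$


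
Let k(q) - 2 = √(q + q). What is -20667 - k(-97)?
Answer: -20669 - I*√194 ≈ -20669.0 - 13.928*I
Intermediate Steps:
k(q) = 2 + √2*√q (k(q) = 2 + √(q + q) = 2 + √(2*q) = 2 + √2*√q)
-20667 - k(-97) = -20667 - (2 + √2*√(-97)) = -20667 - (2 + √2*(I*√97)) = -20667 - (2 + I*√194) = -20667 + (-2 - I*√194) = -20669 - I*√194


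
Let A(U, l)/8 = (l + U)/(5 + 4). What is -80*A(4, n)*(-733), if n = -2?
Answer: 938240/9 ≈ 1.0425e+5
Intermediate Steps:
A(U, l) = 8*U/9 + 8*l/9 (A(U, l) = 8*((l + U)/(5 + 4)) = 8*((U + l)/9) = 8*((U + l)*(1/9)) = 8*(U/9 + l/9) = 8*U/9 + 8*l/9)
-80*A(4, n)*(-733) = -80*((8/9)*4 + (8/9)*(-2))*(-733) = -80*(32/9 - 16/9)*(-733) = -1280*(-733)/9 = -80*(-11728/9) = 938240/9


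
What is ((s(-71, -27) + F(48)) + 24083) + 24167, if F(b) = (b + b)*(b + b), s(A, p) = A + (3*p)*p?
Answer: 59582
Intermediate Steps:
s(A, p) = A + 3*p**2
F(b) = 4*b**2 (F(b) = (2*b)*(2*b) = 4*b**2)
((s(-71, -27) + F(48)) + 24083) + 24167 = (((-71 + 3*(-27)**2) + 4*48**2) + 24083) + 24167 = (((-71 + 3*729) + 4*2304) + 24083) + 24167 = (((-71 + 2187) + 9216) + 24083) + 24167 = ((2116 + 9216) + 24083) + 24167 = (11332 + 24083) + 24167 = 35415 + 24167 = 59582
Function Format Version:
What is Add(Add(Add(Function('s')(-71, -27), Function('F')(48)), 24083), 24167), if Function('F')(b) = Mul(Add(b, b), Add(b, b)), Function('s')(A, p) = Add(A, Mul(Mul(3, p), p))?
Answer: 59582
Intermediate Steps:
Function('s')(A, p) = Add(A, Mul(3, Pow(p, 2)))
Function('F')(b) = Mul(4, Pow(b, 2)) (Function('F')(b) = Mul(Mul(2, b), Mul(2, b)) = Mul(4, Pow(b, 2)))
Add(Add(Add(Function('s')(-71, -27), Function('F')(48)), 24083), 24167) = Add(Add(Add(Add(-71, Mul(3, Pow(-27, 2))), Mul(4, Pow(48, 2))), 24083), 24167) = Add(Add(Add(Add(-71, Mul(3, 729)), Mul(4, 2304)), 24083), 24167) = Add(Add(Add(Add(-71, 2187), 9216), 24083), 24167) = Add(Add(Add(2116, 9216), 24083), 24167) = Add(Add(11332, 24083), 24167) = Add(35415, 24167) = 59582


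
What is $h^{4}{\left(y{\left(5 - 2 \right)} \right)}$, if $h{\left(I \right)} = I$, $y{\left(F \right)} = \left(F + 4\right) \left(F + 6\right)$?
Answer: $15752961$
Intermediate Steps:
$y{\left(F \right)} = \left(4 + F\right) \left(6 + F\right)$
$h^{4}{\left(y{\left(5 - 2 \right)} \right)} = \left(24 + \left(5 - 2\right)^{2} + 10 \left(5 - 2\right)\right)^{4} = \left(24 + 3^{2} + 10 \cdot 3\right)^{4} = \left(24 + 9 + 30\right)^{4} = 63^{4} = 15752961$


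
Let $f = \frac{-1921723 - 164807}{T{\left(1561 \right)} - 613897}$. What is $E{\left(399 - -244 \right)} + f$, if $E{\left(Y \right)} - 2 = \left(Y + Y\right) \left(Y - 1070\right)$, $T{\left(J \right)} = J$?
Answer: $- \frac{56040642965}{102056} \approx -5.4912 \cdot 10^{5}$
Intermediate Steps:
$E{\left(Y \right)} = 2 + 2 Y \left(-1070 + Y\right)$ ($E{\left(Y \right)} = 2 + \left(Y + Y\right) \left(Y - 1070\right) = 2 + 2 Y \left(-1070 + Y\right)$)
$f = \frac{347755}{102056}$ ($f = \frac{-1921723 - 164807}{1561 - 613897} = - \frac{2086530}{-612336} = \left(-2086530\right) \left(- \frac{1}{612336}\right) = \frac{347755}{102056} \approx 3.4075$)
$E{\left(399 - -244 \right)} + f = \left(2 - 2140 \left(399 - -244\right) + 2 \left(399 - -244\right)^{2}\right) + \frac{347755}{102056} = \left(2 - 2140 \left(399 + 244\right) + 2 \left(399 + 244\right)^{2}\right) + \frac{347755}{102056} = \left(2 - 1376020 + 2 \cdot 643^{2}\right) + \frac{347755}{102056} = \left(2 - 1376020 + 2 \cdot 413449\right) + \frac{347755}{102056} = \left(2 - 1376020 + 826898\right) + \frac{347755}{102056} = -549120 + \frac{347755}{102056} = - \frac{56040642965}{102056}$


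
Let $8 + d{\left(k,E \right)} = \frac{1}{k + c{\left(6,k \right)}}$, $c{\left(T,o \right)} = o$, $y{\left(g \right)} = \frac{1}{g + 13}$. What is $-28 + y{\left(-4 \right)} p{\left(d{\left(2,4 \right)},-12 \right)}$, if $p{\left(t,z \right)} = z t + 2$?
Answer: $- \frac{157}{9} \approx -17.444$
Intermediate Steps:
$y{\left(g \right)} = \frac{1}{13 + g}$
$d{\left(k,E \right)} = -8 + \frac{1}{2 k}$ ($d{\left(k,E \right)} = -8 + \frac{1}{k + k} = -8 + \frac{1}{2 k}$)
$p{\left(t,z \right)} = 2 + t z$ ($p{\left(t,z \right)} = t z + 2 = 2 + t z$)
$-28 + y{\left(-4 \right)} p{\left(d{\left(2,4 \right)},-12 \right)} = -28 + \frac{2 + \left(-8 + \frac{1}{2 \cdot 2}\right) \left(-12\right)}{13 - 4} = -28 + \frac{2 + \left(-8 + \frac{1}{2} \cdot \frac{1}{2}\right) \left(-12\right)}{9} = -28 + \frac{2 + \left(-8 + \frac{1}{4}\right) \left(-12\right)}{9} = -28 + \frac{2 - -93}{9} = -28 + \frac{2 + 93}{9} = -28 + \frac{1}{9} \cdot 95 = -28 + \frac{95}{9} = - \frac{157}{9}$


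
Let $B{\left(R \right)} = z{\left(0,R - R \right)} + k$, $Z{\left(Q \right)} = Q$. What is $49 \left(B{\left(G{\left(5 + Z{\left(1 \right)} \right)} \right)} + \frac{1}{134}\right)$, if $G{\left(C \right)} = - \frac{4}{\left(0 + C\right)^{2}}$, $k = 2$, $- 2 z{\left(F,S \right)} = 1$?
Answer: $\frac{4949}{67} \approx 73.866$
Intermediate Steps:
$z{\left(F,S \right)} = - \frac{1}{2}$ ($z{\left(F,S \right)} = \left(- \frac{1}{2}\right) 1 = - \frac{1}{2}$)
$G{\left(C \right)} = - \frac{4}{C^{2}}$
$B{\left(R \right)} = \frac{3}{2}$ ($B{\left(R \right)} = - \frac{1}{2} + 2 = \frac{3}{2}$)
$49 \left(B{\left(G{\left(5 + Z{\left(1 \right)} \right)} \right)} + \frac{1}{134}\right) = 49 \left(\frac{3}{2} + \frac{1}{134}\right) = 49 \cdot \frac{101}{67} = \frac{4949}{67}$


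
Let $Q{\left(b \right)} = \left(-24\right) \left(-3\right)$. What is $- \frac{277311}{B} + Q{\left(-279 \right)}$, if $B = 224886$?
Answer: $\frac{5304827}{74962} \approx 70.767$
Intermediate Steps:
$Q{\left(b \right)} = 72$
$- \frac{277311}{B} + Q{\left(-279 \right)} = - \frac{277311}{224886} + 72 = \left(-277311\right) \frac{1}{224886} + 72 = - \frac{92437}{74962} + 72 = \frac{5304827}{74962}$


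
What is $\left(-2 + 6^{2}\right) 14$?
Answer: $476$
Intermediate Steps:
$\left(-2 + 6^{2}\right) 14 = \left(-2 + 36\right) 14 = 34 \cdot 14 = 476$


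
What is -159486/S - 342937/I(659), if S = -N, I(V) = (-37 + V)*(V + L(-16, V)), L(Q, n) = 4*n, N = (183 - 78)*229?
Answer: 4248253893/657066494 ≈ 6.4655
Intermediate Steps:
N = 24045 (N = 105*229 = 24045)
I(V) = 5*V*(-37 + V) (I(V) = (-37 + V)*(V + 4*V) = (-37 + V)*(5*V) = 5*V*(-37 + V))
S = -24045 (S = -1*24045 = -24045)
-159486/S - 342937/I(659) = -159486/(-24045) - 342937*1/(3295*(-37 + 659)) = -159486*(-1/24045) - 342937/(5*659*622) = 53162/8015 - 342937/2049490 = 4248253893/657066494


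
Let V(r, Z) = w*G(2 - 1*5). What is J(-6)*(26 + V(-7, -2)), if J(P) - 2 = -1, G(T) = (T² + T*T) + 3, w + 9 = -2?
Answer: -205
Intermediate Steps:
w = -11 (w = -9 - 2 = -11)
G(T) = 3 + 2*T² (G(T) = (T² + T²) + 3 = 2*T² + 3 = 3 + 2*T²)
J(P) = 1 (J(P) = 2 - 1 = 1)
V(r, Z) = -231 (V(r, Z) = -11*(3 + 2*(2 - 1*5)²) = -11*(3 + 2*(2 - 5)²) = -11*(3 + 2*(-3)²) = -11*(3 + 2*9) = -11*(3 + 18) = -11*21 = -231)
J(-6)*(26 + V(-7, -2)) = 1*(26 - 231) = 1*(-205) = -205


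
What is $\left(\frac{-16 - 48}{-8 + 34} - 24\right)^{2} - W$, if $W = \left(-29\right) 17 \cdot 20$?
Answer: $\frac{1784676}{169} \approx 10560.0$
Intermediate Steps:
$W = -9860$ ($W = \left(-493\right) 20 = -9860$)
$\left(\frac{-16 - 48}{-8 + 34} - 24\right)^{2} - W = \left(\frac{-16 - 48}{-8 + 34} - 24\right)^{2} - -9860 = \left(- \frac{64}{26} - 24\right)^{2} + 9860 = \left(\left(-64\right) \frac{1}{26} - 24\right)^{2} + 9860 = \left(- \frac{32}{13} - 24\right)^{2} + 9860 = \left(- \frac{344}{13}\right)^{2} + 9860 = \frac{118336}{169} + 9860 = \frac{1784676}{169}$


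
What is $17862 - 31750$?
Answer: $-13888$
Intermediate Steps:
$17862 - 31750 = -13888$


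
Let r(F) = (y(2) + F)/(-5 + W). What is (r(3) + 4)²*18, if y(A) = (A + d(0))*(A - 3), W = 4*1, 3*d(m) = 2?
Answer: 242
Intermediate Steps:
d(m) = ⅔ (d(m) = (⅓)*2 = ⅔)
W = 4
y(A) = (-3 + A)*(⅔ + A) (y(A) = (A + ⅔)*(A - 3) = (⅔ + A)*(-3 + A) = (-3 + A)*(⅔ + A))
r(F) = 8/3 - F (r(F) = ((-2 + 2² - 7/3*2) + F)/(-5 + 4) = ((-2 + 4 - 14/3) + F)/(-1) = (-8/3 + F)*(-1) = 8/3 - F)
(r(3) + 4)²*18 = ((8/3 - 1*3) + 4)²*18 = ((8/3 - 3) + 4)²*18 = (-⅓ + 4)²*18 = (11/3)²*18 = (121/9)*18 = 242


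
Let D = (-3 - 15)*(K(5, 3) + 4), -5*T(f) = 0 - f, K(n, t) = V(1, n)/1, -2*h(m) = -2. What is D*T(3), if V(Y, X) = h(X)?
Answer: -54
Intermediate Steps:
h(m) = 1 (h(m) = -½*(-2) = 1)
V(Y, X) = 1
K(n, t) = 1 (K(n, t) = 1/1 = 1*1 = 1)
T(f) = f/5 (T(f) = -(0 - f)/5 = -(-1)*f/5 = f/5)
D = -90 (D = (-3 - 15)*(1 + 4) = -18*5 = -90)
D*T(3) = -18*3 = -90*⅗ = -54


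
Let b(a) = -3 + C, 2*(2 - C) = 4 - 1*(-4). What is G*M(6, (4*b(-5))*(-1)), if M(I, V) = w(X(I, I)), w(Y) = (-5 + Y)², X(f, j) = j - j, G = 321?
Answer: 8025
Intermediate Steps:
C = -2 (C = 2 - (4 - 1*(-4))/2 = 2 - (4 + 4)/2 = 2 - ½*8 = 2 - 4 = -2)
X(f, j) = 0
b(a) = -5 (b(a) = -3 - 2 = -5)
M(I, V) = 25 (M(I, V) = (-5 + 0)² = (-5)² = 25)
G*M(6, (4*b(-5))*(-1)) = 321*25 = 8025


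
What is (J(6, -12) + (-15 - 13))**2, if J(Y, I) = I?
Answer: 1600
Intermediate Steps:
(J(6, -12) + (-15 - 13))**2 = (-12 + (-15 - 13))**2 = (-12 - 28)**2 = (-40)**2 = 1600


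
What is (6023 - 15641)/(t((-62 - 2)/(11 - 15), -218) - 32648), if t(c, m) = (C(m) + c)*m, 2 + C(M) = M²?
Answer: 4809/5197966 ≈ 0.00092517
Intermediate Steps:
C(M) = -2 + M²
t(c, m) = m*(-2 + c + m²) (t(c, m) = ((-2 + m²) + c)*m = (-2 + c + m²)*m = m*(-2 + c + m²))
(6023 - 15641)/(t((-62 - 2)/(11 - 15), -218) - 32648) = (6023 - 15641)/(-218*(-2 + (-62 - 2)/(11 - 15) + (-218)²) - 32648) = -9618/(-218*(-2 - 64/(-4) + 47524) - 32648) = -9618/(-218*(-2 - 64*(-¼) + 47524) - 32648) = -9618/(-218*(-2 + 16 + 47524) - 32648) = -9618/(-218*47538 - 32648) = -9618/(-10363284 - 32648) = -9618/(-10395932) = -9618*(-1/10395932) = 4809/5197966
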